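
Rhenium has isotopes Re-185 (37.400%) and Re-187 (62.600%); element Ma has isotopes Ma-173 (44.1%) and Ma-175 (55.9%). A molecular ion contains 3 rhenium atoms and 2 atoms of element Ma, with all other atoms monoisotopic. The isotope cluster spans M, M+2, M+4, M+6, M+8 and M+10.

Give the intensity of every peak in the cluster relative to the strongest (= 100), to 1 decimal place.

Rhenium pattern (n=3): 0.05231362 : 0.26268713 : 0.43968487 : 0.24531438
Element Ma pattern (n=2): 0.194481 : 0.493038 : 0.312481
Convolve the two distributions (both contribute in 2-u steps):
  M: 0.05231362×0.194481 = 0.010174
  M+2: 0.05231362×0.493038 + 0.26268713×0.194481 = 0.076880
  M+4: 0.05231362×0.312481 + 0.26268713×0.493038 + 0.43968487×0.194481 = 0.231372
  M+6: 0.26268713×0.312481 + 0.43968487×0.493038 + 0.24531438×0.194481 = 0.346575
  M+8: 0.43968487×0.312481 + 0.24531438×0.493038 = 0.258342
  M+10: 0.24531438×0.312481 = 0.076656
Scale to base peak (0.346575) = 100: 2.9 : 22.2 : 66.8 : 100.0 : 74.5 : 22.1

2.9 : 22.2 : 66.8 : 100.0 : 74.5 : 22.1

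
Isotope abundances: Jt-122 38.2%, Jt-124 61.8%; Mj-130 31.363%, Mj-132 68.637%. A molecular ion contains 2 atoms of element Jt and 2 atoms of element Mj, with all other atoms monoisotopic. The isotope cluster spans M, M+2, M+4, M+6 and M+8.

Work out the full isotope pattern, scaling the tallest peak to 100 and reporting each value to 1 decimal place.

3.7 : 28.2 : 80.0 : 100.0 : 46.5

Element Jt pattern (n=2): 0.145924 : 0.472152 : 0.381924
Element Mj pattern (n=2): 0.09836378 : 0.43053245 : 0.47110378
Convolve the two distributions (both contribute in 2-u steps):
  M: 0.145924×0.09836378 = 0.014354
  M+2: 0.145924×0.43053245 + 0.472152×0.09836378 = 0.109268
  M+4: 0.145924×0.47110378 + 0.472152×0.43053245 + 0.381924×0.09836378 = 0.309590
  M+6: 0.472152×0.47110378 + 0.381924×0.43053245 = 0.386863
  M+8: 0.381924×0.47110378 = 0.179926
Scale to base peak (0.386863) = 100: 3.7 : 28.2 : 80.0 : 100.0 : 46.5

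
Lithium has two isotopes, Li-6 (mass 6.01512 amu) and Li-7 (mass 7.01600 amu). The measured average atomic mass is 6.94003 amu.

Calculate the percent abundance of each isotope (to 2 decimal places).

Li-6: 7.59%, Li-7: 92.41%

With x = fraction of Li-6 (so Li-7 is 1 − x):
6.01512·x + 7.01600·(1 − x) = 6.94003
(6.01512 − 7.01600)·x = 6.94003 − 7.01600
x = -0.07597 / -1.00088 = 0.07590 → 7.59% Li-6, 92.41% Li-7.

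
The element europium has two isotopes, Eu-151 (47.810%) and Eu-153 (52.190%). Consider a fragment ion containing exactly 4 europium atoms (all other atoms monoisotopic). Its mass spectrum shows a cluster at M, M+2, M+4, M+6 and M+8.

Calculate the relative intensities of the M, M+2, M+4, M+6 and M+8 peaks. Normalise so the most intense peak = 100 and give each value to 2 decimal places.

13.99 : 61.07 : 100.00 : 72.77 : 19.86

Expanding (0.47810 + 0.52190)^4:
P(M) = 0.47810^4 = 0.052249
P(M+2) = 4 × 0.47810^3 × 0.52190^1 = 0.228141
P(M+4) = 6 × 0.47810^2 × 0.52190^2 = 0.373563
P(M+6) = 4 × 0.47810^1 × 0.52190^3 = 0.271857
P(M+8) = 0.52190^4 = 0.074191
The M+4 peak is largest (0.373563); scaling to 100 gives 13.99 : 61.07 : 100.00 : 72.77 : 19.86.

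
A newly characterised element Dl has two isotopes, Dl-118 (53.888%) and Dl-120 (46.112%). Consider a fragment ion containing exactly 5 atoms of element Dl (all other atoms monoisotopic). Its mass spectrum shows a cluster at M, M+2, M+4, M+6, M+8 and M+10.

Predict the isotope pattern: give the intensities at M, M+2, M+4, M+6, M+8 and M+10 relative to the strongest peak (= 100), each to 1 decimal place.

13.7 : 58.4 : 100.0 : 85.6 : 36.6 : 6.3

Each Dl atom is independently Dl-118 (p = 0.53888) or Dl-120 (q = 0.46112); the cluster is the binomial expansion (p + q)^5.
P(M) = 0.53888^5 = 0.045442
P(M+2) = 5 × 0.53888^4 × 0.46112^1 = 0.194425
P(M+4) = 10 × 0.53888^3 × 0.46112^2 = 0.332739
P(M+6) = 10 × 0.53888^2 × 0.46112^3 = 0.284725
P(M+8) = 5 × 0.53888^1 × 0.46112^4 = 0.121820
P(M+10) = 0.46112^5 = 0.020848
The M+4 peak is largest (0.332739); scaling to 100 gives 13.7 : 58.4 : 100.0 : 85.6 : 36.6 : 6.3.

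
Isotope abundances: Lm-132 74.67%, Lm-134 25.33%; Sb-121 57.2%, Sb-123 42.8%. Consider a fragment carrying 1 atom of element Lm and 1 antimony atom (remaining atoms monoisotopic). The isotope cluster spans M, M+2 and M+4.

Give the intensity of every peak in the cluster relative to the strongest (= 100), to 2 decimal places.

91.96 : 100.00 : 23.34

Element Lm pattern (n=1): 0.7467 : 0.2533
Antimony pattern (n=1): 0.5720 : 0.4280
Convolve the two distributions (both contribute in 2-u steps):
  M: 0.7467×0.5720 = 0.427112
  M+2: 0.7467×0.4280 + 0.2533×0.5720 = 0.464475
  M+4: 0.2533×0.4280 = 0.108412
Scale to base peak (0.464475) = 100: 91.96 : 100.00 : 23.34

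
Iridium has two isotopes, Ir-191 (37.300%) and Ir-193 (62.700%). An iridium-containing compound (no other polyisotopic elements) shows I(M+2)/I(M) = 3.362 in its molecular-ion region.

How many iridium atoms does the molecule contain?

With n Ir atoms, P(M+2)/P(M) = C(n,1)·p^(n−1)q / p^n = n·q/p = n · 0.62700/0.37300.
n = 3.362 × 0.37300/0.62700 = 2.00 ≈ 2

2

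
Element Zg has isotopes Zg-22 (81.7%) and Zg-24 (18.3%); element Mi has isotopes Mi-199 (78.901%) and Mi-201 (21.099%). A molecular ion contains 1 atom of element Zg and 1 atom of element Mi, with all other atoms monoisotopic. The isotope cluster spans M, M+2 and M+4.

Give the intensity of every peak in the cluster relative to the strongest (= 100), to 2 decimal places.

100.00 : 49.14 : 5.99

Element Zg pattern (n=1): 0.8170 : 0.1830
Element Mi pattern (n=1): 0.78901 : 0.21099
Convolve the two distributions (both contribute in 2-u steps):
  M: 0.8170×0.78901 = 0.644621
  M+2: 0.8170×0.21099 + 0.1830×0.78901 = 0.316768
  M+4: 0.1830×0.21099 = 0.038611
Scale to base peak (0.644621) = 100: 100.00 : 49.14 : 5.99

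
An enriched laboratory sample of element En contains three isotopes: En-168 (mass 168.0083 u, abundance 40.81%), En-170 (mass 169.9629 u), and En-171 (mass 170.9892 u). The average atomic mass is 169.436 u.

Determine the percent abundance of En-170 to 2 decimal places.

The remaining 59.19% is split between En-170 (fraction x) and En-171 (fraction 0.5919 − x).
Substituting: 169.9629x + 170.9892(0.5919 − x) = 100.87181277
(169.9629 − 170.9892)x = -0.33669471  ⇒  x = 0.32807, y = 0.26383
En-170: 32.81%, En-171: 26.38%.

32.81%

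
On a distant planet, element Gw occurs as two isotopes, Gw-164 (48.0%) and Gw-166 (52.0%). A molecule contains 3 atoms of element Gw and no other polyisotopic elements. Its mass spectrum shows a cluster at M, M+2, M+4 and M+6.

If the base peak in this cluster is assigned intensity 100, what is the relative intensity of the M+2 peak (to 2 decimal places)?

Binomial terms of (0.480 + 0.520)^3: M 0.1106, M+2 0.3594, M+4 0.3894, M+6 0.1406 → M+4 is the base peak.
P(M+4) = C(3,2) × 0.480^1 × 0.520^2 = 3 × 0.4800 × 0.2704 = 0.389376 (base)
P(M+2) = C(3,1) × 0.480^2 × 0.520^1 = 3 × 0.2304 × 0.5200 = 0.359424
Relative intensity = 0.359424 / 0.389376 × 100 = 92.31

92.31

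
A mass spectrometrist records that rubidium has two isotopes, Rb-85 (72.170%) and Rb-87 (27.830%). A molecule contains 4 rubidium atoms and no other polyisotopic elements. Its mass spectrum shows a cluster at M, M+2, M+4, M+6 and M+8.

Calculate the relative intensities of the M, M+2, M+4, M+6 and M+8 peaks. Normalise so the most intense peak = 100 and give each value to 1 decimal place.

The 4 Rb atoms are independent, so intensities follow the terms of (0.72170 + 0.27830)^4.
P(M) = 0.72170^4 = 0.271286
P(M+2) = 4 × 0.72170^3 × 0.27830^1 = 0.418450
P(M+4) = 6 × 0.72170^2 × 0.27830^2 = 0.242042
P(M+6) = 4 × 0.72170^1 × 0.27830^3 = 0.062224
P(M+8) = 0.27830^4 = 0.005999
The M+2 peak is largest (0.418450); scaling to 100 gives 64.8 : 100.0 : 57.8 : 14.9 : 1.4.

64.8 : 100.0 : 57.8 : 14.9 : 1.4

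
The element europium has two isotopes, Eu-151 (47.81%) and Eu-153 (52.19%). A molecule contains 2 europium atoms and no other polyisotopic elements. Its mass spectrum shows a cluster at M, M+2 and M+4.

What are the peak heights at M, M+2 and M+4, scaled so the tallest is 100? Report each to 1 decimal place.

45.8 : 100.0 : 54.6

Each Eu atom is independently Eu-151 (p = 0.4781) or Eu-153 (q = 0.5219); the cluster is the binomial expansion (p + q)^2.
P(M) = 0.4781^2 = 0.228580
P(M+2) = 2 × 0.4781^1 × 0.5219^1 = 0.499041
P(M+4) = 0.5219^2 = 0.272380
The M+2 peak is largest (0.499041); scaling to 100 gives 45.8 : 100.0 : 54.6.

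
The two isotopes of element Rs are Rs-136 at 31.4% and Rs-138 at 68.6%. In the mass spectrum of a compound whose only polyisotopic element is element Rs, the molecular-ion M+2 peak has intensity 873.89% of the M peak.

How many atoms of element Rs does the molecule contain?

4

The M+2/M ratio from n Rs atoms is n · q/p = n · 0.686/0.314.
n = 8.7389 × 0.314/0.686 = 4.00 ≈ 4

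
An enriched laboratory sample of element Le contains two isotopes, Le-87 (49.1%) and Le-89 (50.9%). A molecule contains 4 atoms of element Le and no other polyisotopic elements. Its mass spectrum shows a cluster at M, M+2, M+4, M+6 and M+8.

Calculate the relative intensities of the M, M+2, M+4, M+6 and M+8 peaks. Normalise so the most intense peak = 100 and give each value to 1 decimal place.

15.5 : 64.3 : 100.0 : 69.1 : 17.9

Each Le atom is independently Le-87 (p = 0.491) or Le-89 (q = 0.509); the cluster is the binomial expansion (p + q)^4.
P(M) = 0.491^4 = 0.058120
P(M+2) = 4 × 0.491^3 × 0.509^1 = 0.241003
P(M+4) = 6 × 0.491^2 × 0.509^2 = 0.374757
P(M+6) = 4 × 0.491^1 × 0.509^3 = 0.258997
P(M+8) = 0.509^4 = 0.067123
The M+4 peak is largest (0.374757); scaling to 100 gives 15.5 : 64.3 : 100.0 : 69.1 : 17.9.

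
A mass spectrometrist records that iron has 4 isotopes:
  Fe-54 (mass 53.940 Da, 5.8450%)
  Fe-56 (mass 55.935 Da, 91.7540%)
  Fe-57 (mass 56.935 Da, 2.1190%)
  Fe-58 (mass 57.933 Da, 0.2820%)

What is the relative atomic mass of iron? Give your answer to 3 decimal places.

The abundance-weighted mean is 0.058450 × 53.940 + 0.917540 × 55.935 + 0.021190 × 56.935 + 0.002820 × 57.933
= 3.1528 + 51.3226 + 1.2065 + 0.1634 = 55.8453 Da

55.845 Da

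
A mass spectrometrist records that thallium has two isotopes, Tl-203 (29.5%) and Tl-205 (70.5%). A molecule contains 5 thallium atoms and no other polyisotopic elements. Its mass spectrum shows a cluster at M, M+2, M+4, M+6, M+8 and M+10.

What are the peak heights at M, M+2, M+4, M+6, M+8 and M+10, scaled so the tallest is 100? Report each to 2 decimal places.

The 5 Tl atoms are independent, so intensities follow the terms of (0.295 + 0.705)^5.
P(M) = 0.295^5 = 0.002234
P(M+2) = 5 × 0.295^4 × 0.705^1 = 0.026696
P(M+4) = 10 × 0.295^3 × 0.705^2 = 0.127598
P(M+6) = 10 × 0.295^2 × 0.705^3 = 0.304938
P(M+8) = 5 × 0.295^1 × 0.705^4 = 0.364375
P(M+10) = 0.705^5 = 0.174159
The M+8 peak is largest (0.364375); scaling to 100 gives 0.61 : 7.33 : 35.02 : 83.69 : 100.00 : 47.80.

0.61 : 7.33 : 35.02 : 83.69 : 100.00 : 47.80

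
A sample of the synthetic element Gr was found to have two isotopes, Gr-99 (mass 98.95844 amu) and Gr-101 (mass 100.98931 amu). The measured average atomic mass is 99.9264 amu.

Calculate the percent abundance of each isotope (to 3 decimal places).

With x = fraction of Gr-99 (so Gr-101 is 1 − x):
98.95844·x + 100.98931·(1 − x) = 99.9264
(98.95844 − 100.98931)·x = 99.9264 − 100.98931
x = -1.06291 / -2.03087 = 0.52338 → 52.338% Gr-99, 47.662% Gr-101.

Gr-99: 52.338%, Gr-101: 47.662%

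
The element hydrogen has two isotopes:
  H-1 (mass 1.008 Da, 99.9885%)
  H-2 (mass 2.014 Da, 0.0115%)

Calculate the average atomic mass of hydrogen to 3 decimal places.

1.008 Da

Weight each isotope mass by its fractional abundance: 0.999885 × 1.008 + 0.000115 × 2.014
= 1.0079 + 0.0002 = 1.0081 Da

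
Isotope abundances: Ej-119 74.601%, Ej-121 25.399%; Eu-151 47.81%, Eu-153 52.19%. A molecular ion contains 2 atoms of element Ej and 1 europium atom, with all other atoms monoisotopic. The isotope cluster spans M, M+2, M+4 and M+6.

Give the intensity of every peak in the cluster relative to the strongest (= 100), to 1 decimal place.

Element Ej pattern (n=2): 0.55653092 : 0.37895816 : 0.06451092
Europium pattern (n=1): 0.4781 : 0.5219
Convolve the two distributions (both contribute in 2-u steps):
  M: 0.55653092×0.4781 = 0.266077
  M+2: 0.55653092×0.5219 + 0.37895816×0.4781 = 0.471633
  M+4: 0.37895816×0.5219 + 0.06451092×0.4781 = 0.228621
  M+6: 0.06451092×0.5219 = 0.033668
Scale to base peak (0.471633) = 100: 56.4 : 100.0 : 48.5 : 7.1

56.4 : 100.0 : 48.5 : 7.1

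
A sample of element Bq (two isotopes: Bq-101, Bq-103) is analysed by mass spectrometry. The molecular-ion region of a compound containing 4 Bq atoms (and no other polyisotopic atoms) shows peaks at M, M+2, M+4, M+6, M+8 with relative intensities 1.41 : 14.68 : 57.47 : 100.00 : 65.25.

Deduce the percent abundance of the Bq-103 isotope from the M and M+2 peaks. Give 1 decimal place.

72.2%

Let p = fractional abundance of Bq-101. I(M+2)/I(M) = [C(4,1)·p^3·(1−p)] / p^4 = 4·(1−p)/p = 14.68/1.41 = 10.4113
(1−p)/p = 10.4113/4 = 2.6028  ⇒  p = 1/(1 + 2.6028) = 0.2776
Bq-101: 27.8%, Bq-103: 72.2%.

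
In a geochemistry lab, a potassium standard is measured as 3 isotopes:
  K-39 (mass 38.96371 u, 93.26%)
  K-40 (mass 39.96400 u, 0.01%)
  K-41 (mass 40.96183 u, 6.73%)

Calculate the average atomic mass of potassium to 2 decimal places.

Average mass = Σ (abundance × isotope mass) = 0.9326 × 38.96371 + 0.0001 × 39.96400 + 0.0673 × 40.96183
= 36.337556 + 0.003996 + 2.756731 = 39.098283 u

39.10 u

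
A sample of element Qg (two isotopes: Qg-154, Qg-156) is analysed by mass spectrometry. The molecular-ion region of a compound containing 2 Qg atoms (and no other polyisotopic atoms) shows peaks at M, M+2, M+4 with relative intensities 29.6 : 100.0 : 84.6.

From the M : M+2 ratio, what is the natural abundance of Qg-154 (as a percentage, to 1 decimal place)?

37.2%

Write p for the Qg-154 fraction. I(M+2)/I(M) = [C(2,1)·p^1·(1−p)] / p^2 = 2·(1−p)/p = 100.0/29.6 = 3.3784
(1−p)/p = 3.3784/2 = 1.6892  ⇒  p = 1/(1 + 1.6892) = 0.3719
Qg-154: 37.2%, Qg-156: 62.8%.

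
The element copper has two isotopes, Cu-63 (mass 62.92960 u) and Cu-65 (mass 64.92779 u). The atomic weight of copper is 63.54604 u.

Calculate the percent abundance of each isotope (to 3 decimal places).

Cu-63: 69.150%, Cu-65: 30.850%

With x = fraction of Cu-63 (so Cu-65 is 1 − x):
62.92960·x + 64.92779·(1 − x) = 63.54604
(62.92960 − 64.92779)·x = 63.54604 − 64.92779
x = -1.38175 / -1.99819 = 0.69150 → 69.150% Cu-63, 30.850% Cu-65.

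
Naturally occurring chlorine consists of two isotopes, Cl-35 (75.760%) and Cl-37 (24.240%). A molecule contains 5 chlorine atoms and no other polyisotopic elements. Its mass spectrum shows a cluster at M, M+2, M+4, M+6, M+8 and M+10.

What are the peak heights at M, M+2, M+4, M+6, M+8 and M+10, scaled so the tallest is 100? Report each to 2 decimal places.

62.51 : 100.00 : 63.99 : 20.47 : 3.28 : 0.21

Each Cl atom is independently Cl-35 (p = 0.75760) or Cl-37 (q = 0.24240); the cluster is the binomial expansion (p + q)^5.
P(M) = 0.75760^5 = 0.249574
P(M+2) = 5 × 0.75760^4 × 0.24240^1 = 0.399266
P(M+4) = 10 × 0.75760^3 × 0.24240^2 = 0.255497
P(M+6) = 10 × 0.75760^2 × 0.24240^3 = 0.081748
P(M+8) = 5 × 0.75760^1 × 0.24240^4 = 0.013078
P(M+10) = 0.24240^5 = 0.000837
The M+2 peak is largest (0.399266); scaling to 100 gives 62.51 : 100.00 : 63.99 : 20.47 : 3.28 : 0.21.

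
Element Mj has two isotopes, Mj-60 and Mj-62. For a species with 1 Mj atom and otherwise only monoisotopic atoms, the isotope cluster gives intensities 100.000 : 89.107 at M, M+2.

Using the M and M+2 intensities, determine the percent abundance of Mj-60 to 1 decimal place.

Write p for the Mj-60 fraction. I(M+2)/I(M) = [C(1,1)·p^0·(1−p)] / p^1 = 1·(1−p)/p = 89.107/100.000 = 0.8911
(1−p)/p = 0.8911/1 = 0.8911  ⇒  p = 1/(1 + 0.8911) = 0.5288
Mj-60: 52.9%, Mj-62: 47.1%.

52.9%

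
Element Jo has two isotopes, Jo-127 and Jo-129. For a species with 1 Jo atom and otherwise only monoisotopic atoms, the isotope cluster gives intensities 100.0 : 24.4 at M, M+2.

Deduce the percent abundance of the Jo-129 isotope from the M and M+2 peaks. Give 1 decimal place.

19.6%

If p is the fraction of Jo that is Jo-127, then I(M+2)/I(M) = [C(1,1)·p^0·(1−p)] / p^1 = 1·(1−p)/p = 24.4/100.0 = 0.2440
(1−p)/p = 0.2440/1 = 0.2440  ⇒  p = 1/(1 + 0.2440) = 0.8039
Jo-127: 80.4%, Jo-129: 19.6%.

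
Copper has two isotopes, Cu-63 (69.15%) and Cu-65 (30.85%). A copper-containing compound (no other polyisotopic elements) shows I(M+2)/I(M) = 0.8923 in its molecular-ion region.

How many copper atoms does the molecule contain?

2

The M+2/M ratio from n Cu atoms is n · q/p = n · 0.3085/0.6915.
n = 0.8923 × 0.6915/0.3085 = 2.00 ≈ 2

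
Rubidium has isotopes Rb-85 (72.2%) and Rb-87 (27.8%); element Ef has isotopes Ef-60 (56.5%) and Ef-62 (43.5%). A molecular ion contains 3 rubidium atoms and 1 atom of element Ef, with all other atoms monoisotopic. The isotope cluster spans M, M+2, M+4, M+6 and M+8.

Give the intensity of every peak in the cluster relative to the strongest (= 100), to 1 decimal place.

Rubidium pattern (n=3): 0.37636705 : 0.43475086 : 0.16739714 : 0.02148495
Element Ef pattern (n=1): 0.5650 : 0.4350
Convolve the two distributions (both contribute in 2-u steps):
  M: 0.37636705×0.5650 = 0.212647
  M+2: 0.37636705×0.4350 + 0.43475086×0.5650 = 0.409354
  M+4: 0.43475086×0.4350 + 0.16739714×0.5650 = 0.283696
  M+6: 0.16739714×0.4350 + 0.02148495×0.5650 = 0.084957
  M+8: 0.02148495×0.4350 = 0.009346
Scale to base peak (0.409354) = 100: 51.9 : 100.0 : 69.3 : 20.8 : 2.3

51.9 : 100.0 : 69.3 : 20.8 : 2.3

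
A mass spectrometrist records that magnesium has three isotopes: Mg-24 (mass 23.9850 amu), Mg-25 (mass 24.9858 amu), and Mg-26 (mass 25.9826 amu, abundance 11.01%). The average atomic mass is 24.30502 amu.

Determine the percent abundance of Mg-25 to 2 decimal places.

The remaining 88.99% is split between Mg-24 (fraction x) and Mg-25 (fraction 0.8899 − x).
Substituting: 23.9850x + 24.9858(0.8899 − x) = 21.44433574
(23.9850 − 24.9858)x = -0.79052768  ⇒  x = 0.78990, y = 0.10000
Mg-24: 78.99%, Mg-25: 10.00%.

10.00%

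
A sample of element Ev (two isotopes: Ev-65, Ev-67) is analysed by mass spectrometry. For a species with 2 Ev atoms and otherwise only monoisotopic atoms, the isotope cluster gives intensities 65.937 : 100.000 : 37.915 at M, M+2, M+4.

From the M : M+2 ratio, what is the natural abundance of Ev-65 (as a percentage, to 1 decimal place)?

Let p = fractional abundance of Ev-65. I(M+2)/I(M) = [C(2,1)·p^1·(1−p)] / p^2 = 2·(1−p)/p = 100.000/65.937 = 1.5166
(1−p)/p = 1.5166/2 = 0.7583  ⇒  p = 1/(1 + 0.7583) = 0.5687
Ev-65: 56.9%, Ev-67: 43.1%.

56.9%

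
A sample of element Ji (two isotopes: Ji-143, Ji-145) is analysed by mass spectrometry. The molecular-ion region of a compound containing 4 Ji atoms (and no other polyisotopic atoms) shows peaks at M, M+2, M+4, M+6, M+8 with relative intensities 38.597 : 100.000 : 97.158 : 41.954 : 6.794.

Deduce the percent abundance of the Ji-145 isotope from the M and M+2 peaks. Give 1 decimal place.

If p is the fraction of Ji that is Ji-143, then I(M+2)/I(M) = [C(4,1)·p^3·(1−p)] / p^4 = 4·(1−p)/p = 100.000/38.597 = 2.5909
(1−p)/p = 2.5909/4 = 0.6477  ⇒  p = 1/(1 + 0.6477) = 0.6069
Ji-143: 60.7%, Ji-145: 39.3%.

39.3%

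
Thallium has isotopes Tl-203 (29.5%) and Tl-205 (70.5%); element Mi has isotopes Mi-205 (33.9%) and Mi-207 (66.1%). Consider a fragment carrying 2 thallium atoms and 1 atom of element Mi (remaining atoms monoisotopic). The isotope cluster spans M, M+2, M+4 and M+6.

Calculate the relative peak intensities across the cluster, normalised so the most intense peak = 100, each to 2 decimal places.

6.65 : 44.77 : 100.00 : 74.09

Thallium pattern (n=2): 0.087025 : 0.41595 : 0.497025
Element Mi pattern (n=1): 0.3390 : 0.6610
Convolve the two distributions (both contribute in 2-u steps):
  M: 0.087025×0.3390 = 0.029501
  M+2: 0.087025×0.6610 + 0.41595×0.3390 = 0.198531
  M+4: 0.41595×0.6610 + 0.497025×0.3390 = 0.443434
  M+6: 0.497025×0.6610 = 0.328534
Scale to base peak (0.443434) = 100: 6.65 : 44.77 : 100.00 : 74.09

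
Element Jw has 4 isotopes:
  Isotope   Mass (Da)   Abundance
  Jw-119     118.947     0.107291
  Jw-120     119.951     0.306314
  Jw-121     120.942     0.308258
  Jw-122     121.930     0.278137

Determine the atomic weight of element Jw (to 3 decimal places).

Weight each isotope mass by its fractional abundance: 0.107291 × 118.947 + 0.306314 × 119.951 + 0.308258 × 120.942 + 0.278137 × 121.930
= 12.7619 + 36.7427 + 37.2813 + 33.9132 = 120.6991 Da

120.699 Da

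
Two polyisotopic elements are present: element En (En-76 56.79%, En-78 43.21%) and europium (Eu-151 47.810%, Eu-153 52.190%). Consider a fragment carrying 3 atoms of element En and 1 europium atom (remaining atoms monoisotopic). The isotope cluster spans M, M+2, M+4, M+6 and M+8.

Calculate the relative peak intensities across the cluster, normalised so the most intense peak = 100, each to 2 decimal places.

23.65 : 79.80 : 100.00 : 55.25 : 11.37

Element En pattern (n=3): 0.18315366 : 0.41807024 : 0.31809853 : 0.08067757
Europium pattern (n=1): 0.4781 : 0.5219
Convolve the two distributions (both contribute in 2-u steps):
  M: 0.18315366×0.4781 = 0.087566
  M+2: 0.18315366×0.5219 + 0.41807024×0.4781 = 0.295467
  M+4: 0.41807024×0.5219 + 0.31809853×0.4781 = 0.370274
  M+6: 0.31809853×0.5219 + 0.08067757×0.4781 = 0.204588
  M+8: 0.08067757×0.5219 = 0.042106
Scale to base peak (0.370274) = 100: 23.65 : 79.80 : 100.00 : 55.25 : 11.37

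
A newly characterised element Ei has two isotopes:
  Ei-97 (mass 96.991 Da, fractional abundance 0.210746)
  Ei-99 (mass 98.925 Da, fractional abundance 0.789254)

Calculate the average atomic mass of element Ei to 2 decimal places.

98.52 Da

Weight each isotope mass by its fractional abundance: 0.210746 × 96.991 + 0.789254 × 98.925
= 20.4405 + 78.0770 = 98.5175 Da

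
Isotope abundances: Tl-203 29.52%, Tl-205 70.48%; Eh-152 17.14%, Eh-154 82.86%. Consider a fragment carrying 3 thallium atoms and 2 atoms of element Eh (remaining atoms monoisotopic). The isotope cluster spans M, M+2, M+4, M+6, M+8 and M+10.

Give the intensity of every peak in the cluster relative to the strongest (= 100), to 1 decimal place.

0.2 : 3.2 : 20.7 : 65.2 : 100.0 : 59.9

Thallium pattern (n=3): 0.02572463 : 0.18425524 : 0.43991564 : 0.35010449
Element Eh pattern (n=2): 0.02937796 : 0.28404408 : 0.68657796
Convolve the two distributions (both contribute in 2-u steps):
  M: 0.02572463×0.02937796 = 0.000756
  M+2: 0.02572463×0.28404408 + 0.18425524×0.02937796 = 0.012720
  M+4: 0.02572463×0.68657796 + 0.18425524×0.28404408 + 0.43991564×0.02937796 = 0.082922
  M+6: 0.18425524×0.68657796 + 0.43991564×0.28404408 + 0.35010449×0.02937796 = 0.261746
  M+8: 0.43991564×0.68657796 + 0.35010449×0.28404408 = 0.401481
  M+10: 0.35010449×0.68657796 = 0.240374
Scale to base peak (0.401481) = 100: 0.2 : 3.2 : 20.7 : 65.2 : 100.0 : 59.9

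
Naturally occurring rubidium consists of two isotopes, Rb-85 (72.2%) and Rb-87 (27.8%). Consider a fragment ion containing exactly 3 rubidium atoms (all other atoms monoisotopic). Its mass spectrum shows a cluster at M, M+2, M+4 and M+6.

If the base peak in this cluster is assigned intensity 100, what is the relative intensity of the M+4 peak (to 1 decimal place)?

Term probabilities: M 0.3764, M+2 0.4348, M+4 0.1674, M+6 0.0215. Base peak = M+2.
P(M+2) = C(3,1) × 0.722^2 × 0.278^1 = 3 × 0.521284 × 0.2780 = 0.434751 (base)
P(M+4) = C(3,2) × 0.722^1 × 0.278^2 = 3 × 0.7220 × 0.077284 = 0.167397
Relative intensity = 0.167397 / 0.434751 × 100 = 38.5

38.5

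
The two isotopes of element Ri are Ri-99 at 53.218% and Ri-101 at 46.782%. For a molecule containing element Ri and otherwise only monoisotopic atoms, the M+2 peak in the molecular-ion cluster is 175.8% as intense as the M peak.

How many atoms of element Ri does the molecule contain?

For n independent Ri atoms, I(M+2)/I(M) = n · (abundance Ri-101) / (abundance Ri-99) = n · 0.46782/0.53218.
n = 1.758 × 0.53218/0.46782 = 2.00 ≈ 2

2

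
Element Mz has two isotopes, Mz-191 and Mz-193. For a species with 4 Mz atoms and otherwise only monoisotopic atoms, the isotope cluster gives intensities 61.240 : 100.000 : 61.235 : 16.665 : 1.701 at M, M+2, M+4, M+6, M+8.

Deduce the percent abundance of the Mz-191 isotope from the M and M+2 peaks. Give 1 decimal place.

Let p = fractional abundance of Mz-191. I(M+2)/I(M) = [C(4,1)·p^3·(1−p)] / p^4 = 4·(1−p)/p = 100.000/61.240 = 1.6329
(1−p)/p = 1.6329/4 = 0.4082  ⇒  p = 1/(1 + 0.4082) = 0.7101
Mz-191: 71.0%, Mz-193: 29.0%.

71.0%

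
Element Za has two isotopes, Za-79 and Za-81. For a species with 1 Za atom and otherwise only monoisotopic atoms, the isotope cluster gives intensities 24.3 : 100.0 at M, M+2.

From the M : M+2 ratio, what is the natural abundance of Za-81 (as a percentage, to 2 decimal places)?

80.45%

Let p = fractional abundance of Za-79. I(M+2)/I(M) = [C(1,1)·p^0·(1−p)] / p^1 = 1·(1−p)/p = 100.0/24.3 = 4.1152
(1−p)/p = 4.1152/1 = 4.1152  ⇒  p = 1/(1 + 4.1152) = 0.1955
Za-79: 19.55%, Za-81: 80.45%.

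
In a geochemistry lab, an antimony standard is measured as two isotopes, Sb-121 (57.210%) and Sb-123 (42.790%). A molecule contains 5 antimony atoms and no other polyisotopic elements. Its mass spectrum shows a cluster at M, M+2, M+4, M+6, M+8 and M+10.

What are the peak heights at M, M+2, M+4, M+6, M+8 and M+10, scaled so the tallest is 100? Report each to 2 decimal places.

Expanding (0.57210 + 0.42790)^5:
P(M) = 0.57210^5 = 0.061286
P(M+2) = 5 × 0.57210^4 × 0.42790^1 = 0.229192
P(M+4) = 10 × 0.57210^3 × 0.42790^2 = 0.342847
P(M+6) = 10 × 0.57210^2 × 0.42790^3 = 0.256431
P(M+8) = 5 × 0.57210^1 × 0.42790^4 = 0.095898
P(M+10) = 0.42790^5 = 0.014345
The M+4 peak is largest (0.342847); scaling to 100 gives 17.88 : 66.85 : 100.00 : 74.79 : 27.97 : 4.18.

17.88 : 66.85 : 100.00 : 74.79 : 27.97 : 4.18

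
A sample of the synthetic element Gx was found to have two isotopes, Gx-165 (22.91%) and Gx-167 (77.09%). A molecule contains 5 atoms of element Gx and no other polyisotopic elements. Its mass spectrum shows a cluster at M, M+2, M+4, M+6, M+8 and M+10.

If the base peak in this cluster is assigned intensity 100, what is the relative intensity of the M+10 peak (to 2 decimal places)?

67.30

Binomial terms of (0.2291 + 0.7709)^5: M 0.0006, M+2 0.0106, M+4 0.0715, M+6 0.2405, M+8 0.4046, M+10 0.2723 → M+8 is the base peak.
P(M+8) = C(5,4) × 0.2291^1 × 0.7709^4 = 5 × 0.2291 × 0.35317681 = 0.404564 (base)
P(M+10) = C(5,5) × 0.2291^0 × 0.7709^5 = 1 × 1.0000 × 0.272264 = 0.272264
Relative intensity = 0.272264 / 0.404564 × 100 = 67.30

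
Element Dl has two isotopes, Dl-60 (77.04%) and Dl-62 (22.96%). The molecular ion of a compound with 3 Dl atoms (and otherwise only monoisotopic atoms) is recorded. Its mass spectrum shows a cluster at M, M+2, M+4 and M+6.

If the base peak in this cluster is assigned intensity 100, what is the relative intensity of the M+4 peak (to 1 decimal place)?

26.6

Binomial terms of (0.7704 + 0.2296)^3: M 0.4572, M+2 0.4088, M+4 0.1218, M+6 0.0121 → M is the base peak.
P(M) = C(3,0) × 0.7704^3 × 0.2296^0 = 1 × 0.45724485 × 1.0000 = 0.457245 (base)
P(M+4) = C(3,2) × 0.7704^1 × 0.2296^2 = 3 × 0.7704 × 0.05271616 = 0.121838
Relative intensity = 0.121838 / 0.457245 × 100 = 26.6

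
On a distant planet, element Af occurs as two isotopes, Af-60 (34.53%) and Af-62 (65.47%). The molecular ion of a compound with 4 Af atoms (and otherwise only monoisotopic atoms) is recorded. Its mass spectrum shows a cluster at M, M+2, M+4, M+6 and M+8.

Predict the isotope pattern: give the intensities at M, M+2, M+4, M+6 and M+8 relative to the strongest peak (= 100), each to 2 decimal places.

3.67 : 27.82 : 79.11 : 100.00 : 47.40

The 4 Af atoms are independent, so intensities follow the terms of (0.3453 + 0.6547)^4.
P(M) = 0.3453^4 = 0.014216
P(M+2) = 4 × 0.3453^3 × 0.6547^1 = 0.107818
P(M+4) = 6 × 0.3453^2 × 0.6547^2 = 0.306640
P(M+6) = 4 × 0.3453^1 × 0.6547^3 = 0.387600
P(M+8) = 0.6547^4 = 0.183725
The M+6 peak is largest (0.387600); scaling to 100 gives 3.67 : 27.82 : 79.11 : 100.00 : 47.40.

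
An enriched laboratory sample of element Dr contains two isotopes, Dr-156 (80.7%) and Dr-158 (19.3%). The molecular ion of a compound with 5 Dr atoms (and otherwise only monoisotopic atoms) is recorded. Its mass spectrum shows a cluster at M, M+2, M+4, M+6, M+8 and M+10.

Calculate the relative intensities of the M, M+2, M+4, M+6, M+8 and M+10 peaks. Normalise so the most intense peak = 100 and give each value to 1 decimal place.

83.6 : 100.0 : 47.8 : 11.4 : 1.4 : 0.1

Each Dr atom is independently Dr-156 (p = 0.807) or Dr-158 (q = 0.193); the cluster is the binomial expansion (p + q)^5.
P(M) = 0.807^5 = 0.342269
P(M+2) = 5 × 0.807^4 × 0.193^1 = 0.409281
P(M+4) = 10 × 0.807^3 × 0.193^2 = 0.195765
P(M+6) = 10 × 0.807^2 × 0.193^3 = 0.046819
P(M+8) = 5 × 0.807^1 × 0.193^4 = 0.005599
P(M+10) = 0.193^5 = 0.000268
The M+2 peak is largest (0.409281); scaling to 100 gives 83.6 : 100.0 : 47.8 : 11.4 : 1.4 : 0.1.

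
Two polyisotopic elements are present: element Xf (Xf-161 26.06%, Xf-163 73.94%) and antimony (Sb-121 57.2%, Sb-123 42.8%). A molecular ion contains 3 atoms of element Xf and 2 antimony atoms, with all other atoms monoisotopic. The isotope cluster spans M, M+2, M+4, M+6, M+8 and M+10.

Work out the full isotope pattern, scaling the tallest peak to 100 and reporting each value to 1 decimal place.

1.6 : 15.7 : 58.7 : 100.0 : 74.8 : 20.1

Element Xf pattern (n=3): 0.01769796 : 0.1506432 : 0.42741972 : 0.40423912
Antimony pattern (n=2): 0.327184 : 0.489632 : 0.183184
Convolve the two distributions (both contribute in 2-u steps):
  M: 0.01769796×0.327184 = 0.005790
  M+2: 0.01769796×0.489632 + 0.1506432×0.327184 = 0.057954
  M+4: 0.01769796×0.183184 + 0.1506432×0.489632 + 0.42741972×0.327184 = 0.216847
  M+6: 0.1506432×0.183184 + 0.42741972×0.489632 + 0.40423912×0.327184 = 0.369134
  M+8: 0.42741972×0.183184 + 0.40423912×0.489632 = 0.276225
  M+10: 0.40423912×0.183184 = 0.074050
Scale to base peak (0.369134) = 100: 1.6 : 15.7 : 58.7 : 100.0 : 74.8 : 20.1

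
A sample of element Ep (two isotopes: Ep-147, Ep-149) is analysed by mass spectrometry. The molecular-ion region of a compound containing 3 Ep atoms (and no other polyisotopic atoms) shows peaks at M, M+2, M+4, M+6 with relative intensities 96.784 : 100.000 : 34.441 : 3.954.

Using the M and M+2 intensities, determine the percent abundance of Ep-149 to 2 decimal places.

25.62%

Let p = fractional abundance of Ep-147. I(M+2)/I(M) = [C(3,1)·p^2·(1−p)] / p^3 = 3·(1−p)/p = 100.000/96.784 = 1.0332
(1−p)/p = 1.0332/3 = 0.3444  ⇒  p = 1/(1 + 0.3444) = 0.7438
Ep-147: 74.38%, Ep-149: 25.62%.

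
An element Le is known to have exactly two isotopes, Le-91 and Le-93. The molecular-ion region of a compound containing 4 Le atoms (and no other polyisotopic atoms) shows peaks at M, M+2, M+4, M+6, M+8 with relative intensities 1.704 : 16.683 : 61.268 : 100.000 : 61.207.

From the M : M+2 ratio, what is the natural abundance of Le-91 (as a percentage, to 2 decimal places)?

29.01%

If p is the fraction of Le that is Le-91, then I(M+2)/I(M) = [C(4,1)·p^3·(1−p)] / p^4 = 4·(1−p)/p = 16.683/1.704 = 9.7905
(1−p)/p = 9.7905/4 = 2.4476  ⇒  p = 1/(1 + 2.4476) = 0.2901
Le-91: 29.01%, Le-93: 70.99%.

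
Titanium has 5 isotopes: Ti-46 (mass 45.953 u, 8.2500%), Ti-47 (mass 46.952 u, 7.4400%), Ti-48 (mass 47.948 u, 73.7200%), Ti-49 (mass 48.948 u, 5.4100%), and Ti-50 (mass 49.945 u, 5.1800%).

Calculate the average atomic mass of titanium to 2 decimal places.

47.87 u

The abundance-weighted mean is 0.082500 × 45.953 + 0.074400 × 46.952 + 0.737200 × 47.948 + 0.054100 × 48.948 + 0.051800 × 49.945
= 3.7911 + 3.4932 + 35.3473 + 2.6481 + 2.5872 = 47.8669 u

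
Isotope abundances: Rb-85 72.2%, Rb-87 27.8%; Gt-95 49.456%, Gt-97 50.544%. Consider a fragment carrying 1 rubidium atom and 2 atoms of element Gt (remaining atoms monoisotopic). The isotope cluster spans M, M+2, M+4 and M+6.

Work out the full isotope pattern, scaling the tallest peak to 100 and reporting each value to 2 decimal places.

Rubidium pattern (n=1): 0.7220 : 0.2780
Element Gt pattern (n=2): 0.24458959 : 0.49994081 : 0.25546959
Convolve the two distributions (both contribute in 2-u steps):
  M: 0.7220×0.24458959 = 0.176594
  M+2: 0.7220×0.49994081 + 0.2780×0.24458959 = 0.428953
  M+4: 0.7220×0.25546959 + 0.2780×0.49994081 = 0.323433
  M+6: 0.2780×0.25546959 = 0.071021
Scale to base peak (0.428953) = 100: 41.17 : 100.00 : 75.40 : 16.56

41.17 : 100.00 : 75.40 : 16.56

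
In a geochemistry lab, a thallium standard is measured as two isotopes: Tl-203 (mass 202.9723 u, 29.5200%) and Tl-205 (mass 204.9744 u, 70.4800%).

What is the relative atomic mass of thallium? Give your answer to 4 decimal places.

The abundance-weighted mean is 0.295200 × 202.9723 + 0.704800 × 204.9744
= 59.91742 + 144.46596 = 204.38338 u

204.3834 u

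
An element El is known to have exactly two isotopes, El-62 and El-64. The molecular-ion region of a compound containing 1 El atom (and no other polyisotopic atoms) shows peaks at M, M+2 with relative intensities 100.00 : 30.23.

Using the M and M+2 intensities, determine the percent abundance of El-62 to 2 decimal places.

Let p = fractional abundance of El-62. I(M+2)/I(M) = [C(1,1)·p^0·(1−p)] / p^1 = 1·(1−p)/p = 30.23/100.00 = 0.3023
(1−p)/p = 0.3023/1 = 0.3023  ⇒  p = 1/(1 + 0.3023) = 0.7679
El-62: 76.79%, El-64: 23.21%.

76.79%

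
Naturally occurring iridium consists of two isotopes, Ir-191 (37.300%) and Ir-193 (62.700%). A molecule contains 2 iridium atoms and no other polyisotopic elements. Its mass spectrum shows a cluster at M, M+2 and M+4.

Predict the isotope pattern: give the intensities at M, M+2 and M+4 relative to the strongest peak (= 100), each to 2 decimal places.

Expanding (0.37300 + 0.62700)^2:
P(M) = 0.37300^2 = 0.139129
P(M+2) = 2 × 0.37300^1 × 0.62700^1 = 0.467742
P(M+4) = 0.62700^2 = 0.393129
The M+2 peak is largest (0.467742); scaling to 100 gives 29.74 : 100.00 : 84.05.

29.74 : 100.00 : 84.05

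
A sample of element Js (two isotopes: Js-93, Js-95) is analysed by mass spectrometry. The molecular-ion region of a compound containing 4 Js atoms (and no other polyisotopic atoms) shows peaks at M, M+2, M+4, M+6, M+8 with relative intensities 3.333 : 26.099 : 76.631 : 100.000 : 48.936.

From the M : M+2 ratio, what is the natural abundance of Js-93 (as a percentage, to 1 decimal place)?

33.8%

Let p = fractional abundance of Js-93. I(M+2)/I(M) = [C(4,1)·p^3·(1−p)] / p^4 = 4·(1−p)/p = 26.099/3.333 = 7.8305
(1−p)/p = 7.8305/4 = 1.9576  ⇒  p = 1/(1 + 1.9576) = 0.3381
Js-93: 33.8%, Js-95: 66.2%.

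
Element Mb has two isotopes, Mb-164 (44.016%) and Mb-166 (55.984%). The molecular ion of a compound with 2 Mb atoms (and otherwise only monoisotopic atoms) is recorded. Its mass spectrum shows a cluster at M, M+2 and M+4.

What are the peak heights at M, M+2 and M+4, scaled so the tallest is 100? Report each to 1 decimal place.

Expanding (0.44016 + 0.55984)^2:
P(M) = 0.44016^2 = 0.193741
P(M+2) = 2 × 0.44016^1 × 0.55984^1 = 0.492838
P(M+4) = 0.55984^2 = 0.313421
The M+2 peak is largest (0.492838); scaling to 100 gives 39.3 : 100.0 : 63.6.

39.3 : 100.0 : 63.6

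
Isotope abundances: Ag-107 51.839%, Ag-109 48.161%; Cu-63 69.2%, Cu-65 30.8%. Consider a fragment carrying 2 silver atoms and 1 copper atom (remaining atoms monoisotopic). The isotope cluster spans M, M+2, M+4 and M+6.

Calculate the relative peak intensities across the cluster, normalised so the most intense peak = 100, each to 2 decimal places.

43.42 : 100.00 : 73.38 : 16.68

Silver pattern (n=2): 0.26872819 : 0.49932362 : 0.23194819
Copper pattern (n=1): 0.6920 : 0.3080
Convolve the two distributions (both contribute in 2-u steps):
  M: 0.26872819×0.6920 = 0.185960
  M+2: 0.26872819×0.3080 + 0.49932362×0.6920 = 0.428300
  M+4: 0.49932362×0.3080 + 0.23194819×0.6920 = 0.314300
  M+6: 0.23194819×0.3080 = 0.071440
Scale to base peak (0.428300) = 100: 43.42 : 100.00 : 73.38 : 16.68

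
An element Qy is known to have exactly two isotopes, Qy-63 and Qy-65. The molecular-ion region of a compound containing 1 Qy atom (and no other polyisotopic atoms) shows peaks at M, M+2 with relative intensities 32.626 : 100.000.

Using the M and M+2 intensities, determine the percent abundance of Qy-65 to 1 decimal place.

Let p = fractional abundance of Qy-63. I(M+2)/I(M) = [C(1,1)·p^0·(1−p)] / p^1 = 1·(1−p)/p = 100.000/32.626 = 3.0650
(1−p)/p = 3.0650/1 = 3.0650  ⇒  p = 1/(1 + 3.0650) = 0.2460
Qy-63: 24.6%, Qy-65: 75.4%.

75.4%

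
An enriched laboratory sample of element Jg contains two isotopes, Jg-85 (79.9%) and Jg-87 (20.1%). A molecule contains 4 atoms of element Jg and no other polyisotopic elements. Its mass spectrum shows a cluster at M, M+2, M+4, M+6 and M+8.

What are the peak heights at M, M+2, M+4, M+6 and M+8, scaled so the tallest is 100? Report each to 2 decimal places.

Each Jg atom is independently Jg-85 (p = 0.799) or Jg-87 (q = 0.201); the cluster is the binomial expansion (p + q)^4.
P(M) = 0.799^4 = 0.407556
P(M+2) = 4 × 0.799^3 × 0.201^1 = 0.410106
P(M+4) = 6 × 0.799^2 × 0.201^2 = 0.154752
P(M+6) = 4 × 0.799^1 × 0.201^3 = 0.025953
P(M+8) = 0.201^4 = 0.001632
The M+2 peak is largest (0.410106); scaling to 100 gives 99.38 : 100.00 : 37.73 : 6.33 : 0.40.

99.38 : 100.00 : 37.73 : 6.33 : 0.40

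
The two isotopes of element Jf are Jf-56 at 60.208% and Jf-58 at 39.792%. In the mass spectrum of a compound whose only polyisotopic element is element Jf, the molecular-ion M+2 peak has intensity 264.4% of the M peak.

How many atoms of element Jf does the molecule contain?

For n independent Jf atoms, I(M+2)/I(M) = n · (abundance Jf-58) / (abundance Jf-56) = n · 0.39792/0.60208.
n = 2.644 × 0.60208/0.39792 = 4.00 ≈ 4

4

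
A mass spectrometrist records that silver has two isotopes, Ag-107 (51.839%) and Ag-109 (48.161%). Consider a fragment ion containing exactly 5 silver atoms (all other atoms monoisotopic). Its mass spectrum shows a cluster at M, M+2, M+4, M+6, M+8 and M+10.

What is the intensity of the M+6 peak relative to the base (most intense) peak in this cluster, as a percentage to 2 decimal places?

92.90%

(0.51839 + 0.48161)^5 gives M 0.0374, M+2 0.1739, M+4 0.3231, M+6 0.3002, M+8 0.1394, M+10 0.0259; the largest is M+4.
P(M+4) = C(5,2) × 0.51839^3 × 0.48161^2 = 10 × 0.13930601 × 0.23194819 = 0.323118 (base)
P(M+6) = C(5,3) × 0.51839^2 × 0.48161^3 = 10 × 0.26872819 × 0.11170857 = 0.300192
Relative intensity = 0.300192 / 0.323118 × 100 = 92.90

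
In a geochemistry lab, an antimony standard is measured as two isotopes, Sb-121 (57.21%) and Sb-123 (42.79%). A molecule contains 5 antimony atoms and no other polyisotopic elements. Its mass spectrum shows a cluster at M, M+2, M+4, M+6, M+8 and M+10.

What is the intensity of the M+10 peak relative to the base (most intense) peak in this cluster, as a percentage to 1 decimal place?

4.2%

Term probabilities: M 0.0613, M+2 0.2292, M+4 0.3428, M+6 0.2564, M+8 0.0959, M+10 0.0143. Base peak = M+4.
P(M+4) = C(5,2) × 0.5721^3 × 0.4279^2 = 10 × 0.18724742 × 0.18309841 = 0.342847 (base)
P(M+10) = C(5,5) × 0.5721^0 × 0.4279^5 = 1 × 1.0000 × 0.01434536 = 0.014345
Relative intensity = 0.014345 / 0.342847 × 100 = 4.2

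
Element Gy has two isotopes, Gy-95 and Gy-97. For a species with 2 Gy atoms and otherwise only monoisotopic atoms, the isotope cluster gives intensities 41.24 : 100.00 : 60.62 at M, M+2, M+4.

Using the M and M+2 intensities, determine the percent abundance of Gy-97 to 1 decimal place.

54.8%

Write p for the Gy-95 fraction. I(M+2)/I(M) = [C(2,1)·p^1·(1−p)] / p^2 = 2·(1−p)/p = 100.00/41.24 = 2.4248
(1−p)/p = 2.4248/2 = 1.2124  ⇒  p = 1/(1 + 1.2124) = 0.4520
Gy-95: 45.2%, Gy-97: 54.8%.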